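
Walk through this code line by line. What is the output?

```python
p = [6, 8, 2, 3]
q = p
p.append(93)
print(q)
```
[6, 8, 2, 3, 93]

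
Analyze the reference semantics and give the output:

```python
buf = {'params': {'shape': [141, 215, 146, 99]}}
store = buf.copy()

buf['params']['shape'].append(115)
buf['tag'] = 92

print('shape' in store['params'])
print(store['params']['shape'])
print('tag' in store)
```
True
[141, 215, 146, 99, 115]
False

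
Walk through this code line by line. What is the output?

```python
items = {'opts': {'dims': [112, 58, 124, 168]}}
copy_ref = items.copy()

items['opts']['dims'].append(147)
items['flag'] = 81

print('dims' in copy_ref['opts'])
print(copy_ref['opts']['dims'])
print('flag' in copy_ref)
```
True
[112, 58, 124, 168, 147]
False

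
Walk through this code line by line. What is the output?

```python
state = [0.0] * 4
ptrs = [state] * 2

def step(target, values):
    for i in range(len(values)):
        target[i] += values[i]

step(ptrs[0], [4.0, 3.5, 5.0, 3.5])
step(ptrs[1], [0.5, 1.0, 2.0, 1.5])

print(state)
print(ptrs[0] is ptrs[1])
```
[4.5, 4.5, 7.0, 5.0]
True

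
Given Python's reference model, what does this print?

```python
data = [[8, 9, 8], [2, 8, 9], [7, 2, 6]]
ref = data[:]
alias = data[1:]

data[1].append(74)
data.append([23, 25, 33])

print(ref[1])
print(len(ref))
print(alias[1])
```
[2, 8, 9, 74]
3
[7, 2, 6]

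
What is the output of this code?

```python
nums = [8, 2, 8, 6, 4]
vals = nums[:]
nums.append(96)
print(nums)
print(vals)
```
[8, 2, 8, 6, 4, 96]
[8, 2, 8, 6, 4]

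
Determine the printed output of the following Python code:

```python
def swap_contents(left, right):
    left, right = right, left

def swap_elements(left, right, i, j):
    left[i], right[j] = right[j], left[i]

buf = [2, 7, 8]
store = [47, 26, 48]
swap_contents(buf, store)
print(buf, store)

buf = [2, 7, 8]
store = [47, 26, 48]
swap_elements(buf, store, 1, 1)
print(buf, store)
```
[2, 7, 8] [47, 26, 48]
[2, 26, 8] [47, 7, 48]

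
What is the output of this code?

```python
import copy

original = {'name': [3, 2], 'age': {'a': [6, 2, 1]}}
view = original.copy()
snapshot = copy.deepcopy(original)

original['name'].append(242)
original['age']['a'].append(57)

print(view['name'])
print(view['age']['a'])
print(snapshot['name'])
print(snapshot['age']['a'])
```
[3, 2, 242]
[6, 2, 1, 57]
[3, 2]
[6, 2, 1]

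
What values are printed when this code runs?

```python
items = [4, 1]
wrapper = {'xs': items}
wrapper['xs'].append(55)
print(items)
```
[4, 1, 55]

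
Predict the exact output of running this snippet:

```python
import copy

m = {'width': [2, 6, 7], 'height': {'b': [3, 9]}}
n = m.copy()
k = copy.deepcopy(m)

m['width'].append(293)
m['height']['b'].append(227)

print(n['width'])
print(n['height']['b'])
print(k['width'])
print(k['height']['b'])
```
[2, 6, 7, 293]
[3, 9, 227]
[2, 6, 7]
[3, 9]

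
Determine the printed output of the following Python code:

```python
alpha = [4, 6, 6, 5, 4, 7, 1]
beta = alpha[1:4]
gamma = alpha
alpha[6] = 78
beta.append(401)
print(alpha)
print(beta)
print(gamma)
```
[4, 6, 6, 5, 4, 7, 78]
[6, 6, 5, 401]
[4, 6, 6, 5, 4, 7, 78]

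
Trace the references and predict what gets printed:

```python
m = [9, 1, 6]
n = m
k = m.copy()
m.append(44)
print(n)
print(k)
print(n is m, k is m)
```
[9, 1, 6, 44]
[9, 1, 6]
True False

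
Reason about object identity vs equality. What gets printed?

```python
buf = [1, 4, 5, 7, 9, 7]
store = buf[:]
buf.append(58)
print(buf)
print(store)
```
[1, 4, 5, 7, 9, 7, 58]
[1, 4, 5, 7, 9, 7]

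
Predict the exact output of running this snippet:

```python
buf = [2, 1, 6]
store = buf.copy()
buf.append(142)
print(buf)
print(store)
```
[2, 1, 6, 142]
[2, 1, 6]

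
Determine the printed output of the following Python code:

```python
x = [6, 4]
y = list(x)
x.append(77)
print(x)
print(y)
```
[6, 4, 77]
[6, 4]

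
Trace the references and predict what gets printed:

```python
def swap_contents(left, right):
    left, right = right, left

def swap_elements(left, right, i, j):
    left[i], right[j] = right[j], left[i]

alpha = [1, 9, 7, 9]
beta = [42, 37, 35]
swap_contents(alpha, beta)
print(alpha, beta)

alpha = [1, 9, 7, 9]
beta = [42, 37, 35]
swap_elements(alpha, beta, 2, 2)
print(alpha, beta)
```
[1, 9, 7, 9] [42, 37, 35]
[1, 9, 35, 9] [42, 37, 7]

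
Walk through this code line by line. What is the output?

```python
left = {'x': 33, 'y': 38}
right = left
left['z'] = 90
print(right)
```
{'x': 33, 'y': 38, 'z': 90}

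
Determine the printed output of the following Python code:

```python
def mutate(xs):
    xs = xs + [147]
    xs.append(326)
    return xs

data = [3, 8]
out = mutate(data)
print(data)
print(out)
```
[3, 8]
[3, 8, 147, 326]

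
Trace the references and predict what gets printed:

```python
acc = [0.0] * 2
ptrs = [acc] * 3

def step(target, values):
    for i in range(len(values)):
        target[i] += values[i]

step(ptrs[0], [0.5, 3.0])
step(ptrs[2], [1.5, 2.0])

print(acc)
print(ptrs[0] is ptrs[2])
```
[2.0, 5.0]
True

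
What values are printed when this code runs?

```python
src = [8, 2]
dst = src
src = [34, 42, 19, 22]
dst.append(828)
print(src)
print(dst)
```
[34, 42, 19, 22]
[8, 2, 828]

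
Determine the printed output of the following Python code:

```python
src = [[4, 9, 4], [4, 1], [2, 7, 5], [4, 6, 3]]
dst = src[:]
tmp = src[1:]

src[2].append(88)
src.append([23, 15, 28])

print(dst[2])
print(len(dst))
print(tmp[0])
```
[2, 7, 5, 88]
4
[4, 1]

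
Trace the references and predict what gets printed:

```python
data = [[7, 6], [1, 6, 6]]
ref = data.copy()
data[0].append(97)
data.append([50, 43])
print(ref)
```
[[7, 6, 97], [1, 6, 6]]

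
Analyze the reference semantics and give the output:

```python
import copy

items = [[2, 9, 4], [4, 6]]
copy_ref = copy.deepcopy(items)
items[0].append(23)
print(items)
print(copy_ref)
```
[[2, 9, 4, 23], [4, 6]]
[[2, 9, 4], [4, 6]]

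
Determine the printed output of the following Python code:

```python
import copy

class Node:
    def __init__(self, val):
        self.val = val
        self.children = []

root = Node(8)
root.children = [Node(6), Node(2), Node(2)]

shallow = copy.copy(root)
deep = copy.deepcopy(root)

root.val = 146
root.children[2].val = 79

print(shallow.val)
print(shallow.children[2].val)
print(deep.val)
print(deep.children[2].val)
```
8
79
8
2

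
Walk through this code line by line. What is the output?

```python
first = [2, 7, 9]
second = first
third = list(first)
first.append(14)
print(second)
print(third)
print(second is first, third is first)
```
[2, 7, 9, 14]
[2, 7, 9]
True False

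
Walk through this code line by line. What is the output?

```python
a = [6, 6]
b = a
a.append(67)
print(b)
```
[6, 6, 67]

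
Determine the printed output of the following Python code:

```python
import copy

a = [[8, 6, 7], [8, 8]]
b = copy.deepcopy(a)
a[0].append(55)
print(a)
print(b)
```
[[8, 6, 7, 55], [8, 8]]
[[8, 6, 7], [8, 8]]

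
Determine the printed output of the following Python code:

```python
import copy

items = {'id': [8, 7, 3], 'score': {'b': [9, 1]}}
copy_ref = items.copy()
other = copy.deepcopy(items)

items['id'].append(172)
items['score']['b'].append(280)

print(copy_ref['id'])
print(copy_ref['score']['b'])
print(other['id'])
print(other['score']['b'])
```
[8, 7, 3, 172]
[9, 1, 280]
[8, 7, 3]
[9, 1]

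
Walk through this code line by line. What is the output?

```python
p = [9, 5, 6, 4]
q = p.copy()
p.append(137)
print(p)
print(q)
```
[9, 5, 6, 4, 137]
[9, 5, 6, 4]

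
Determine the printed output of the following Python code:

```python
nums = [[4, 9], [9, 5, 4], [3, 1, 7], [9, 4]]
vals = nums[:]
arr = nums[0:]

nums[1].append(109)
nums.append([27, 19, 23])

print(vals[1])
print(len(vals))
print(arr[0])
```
[9, 5, 4, 109]
4
[4, 9]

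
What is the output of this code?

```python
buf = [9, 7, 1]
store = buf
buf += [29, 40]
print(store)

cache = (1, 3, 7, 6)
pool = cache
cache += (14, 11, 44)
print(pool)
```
[9, 7, 1, 29, 40]
(1, 3, 7, 6)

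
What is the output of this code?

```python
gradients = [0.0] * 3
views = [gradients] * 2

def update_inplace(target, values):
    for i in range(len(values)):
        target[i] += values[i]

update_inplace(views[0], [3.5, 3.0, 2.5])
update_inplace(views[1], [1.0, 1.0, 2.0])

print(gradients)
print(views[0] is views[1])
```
[4.5, 4.0, 4.5]
True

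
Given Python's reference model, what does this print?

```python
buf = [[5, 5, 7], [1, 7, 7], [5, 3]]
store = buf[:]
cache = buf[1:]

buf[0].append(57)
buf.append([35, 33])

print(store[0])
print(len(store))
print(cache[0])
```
[5, 5, 7, 57]
3
[1, 7, 7]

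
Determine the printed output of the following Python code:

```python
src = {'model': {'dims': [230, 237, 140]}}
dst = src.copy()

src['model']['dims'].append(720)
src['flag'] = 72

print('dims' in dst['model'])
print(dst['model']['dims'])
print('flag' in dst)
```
True
[230, 237, 140, 720]
False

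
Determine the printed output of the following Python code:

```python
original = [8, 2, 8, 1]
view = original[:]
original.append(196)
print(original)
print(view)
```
[8, 2, 8, 1, 196]
[8, 2, 8, 1]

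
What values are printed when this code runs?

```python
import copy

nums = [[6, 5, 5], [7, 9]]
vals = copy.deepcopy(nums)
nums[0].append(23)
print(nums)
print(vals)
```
[[6, 5, 5, 23], [7, 9]]
[[6, 5, 5], [7, 9]]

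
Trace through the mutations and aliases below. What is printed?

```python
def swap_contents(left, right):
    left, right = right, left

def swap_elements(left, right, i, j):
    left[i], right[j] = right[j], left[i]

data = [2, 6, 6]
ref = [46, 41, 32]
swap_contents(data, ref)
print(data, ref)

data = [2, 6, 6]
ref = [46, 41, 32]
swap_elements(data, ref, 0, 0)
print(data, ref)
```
[2, 6, 6] [46, 41, 32]
[46, 6, 6] [2, 41, 32]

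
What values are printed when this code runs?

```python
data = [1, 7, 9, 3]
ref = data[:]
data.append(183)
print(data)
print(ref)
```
[1, 7, 9, 3, 183]
[1, 7, 9, 3]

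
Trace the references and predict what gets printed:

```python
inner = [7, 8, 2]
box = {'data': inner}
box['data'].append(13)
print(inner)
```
[7, 8, 2, 13]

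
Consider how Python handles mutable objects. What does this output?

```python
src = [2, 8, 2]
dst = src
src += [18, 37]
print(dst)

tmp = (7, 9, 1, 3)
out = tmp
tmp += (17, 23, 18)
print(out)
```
[2, 8, 2, 18, 37]
(7, 9, 1, 3)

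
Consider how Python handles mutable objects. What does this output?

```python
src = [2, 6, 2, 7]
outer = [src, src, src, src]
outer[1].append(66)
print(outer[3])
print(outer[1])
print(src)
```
[2, 6, 2, 7, 66]
[2, 6, 2, 7, 66]
[2, 6, 2, 7, 66]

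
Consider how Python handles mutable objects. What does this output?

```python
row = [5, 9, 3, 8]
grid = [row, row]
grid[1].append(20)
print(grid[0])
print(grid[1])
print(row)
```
[5, 9, 3, 8, 20]
[5, 9, 3, 8, 20]
[5, 9, 3, 8, 20]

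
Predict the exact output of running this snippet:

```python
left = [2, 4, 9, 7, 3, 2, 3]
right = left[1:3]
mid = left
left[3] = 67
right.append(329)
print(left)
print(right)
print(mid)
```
[2, 4, 9, 67, 3, 2, 3]
[4, 9, 329]
[2, 4, 9, 67, 3, 2, 3]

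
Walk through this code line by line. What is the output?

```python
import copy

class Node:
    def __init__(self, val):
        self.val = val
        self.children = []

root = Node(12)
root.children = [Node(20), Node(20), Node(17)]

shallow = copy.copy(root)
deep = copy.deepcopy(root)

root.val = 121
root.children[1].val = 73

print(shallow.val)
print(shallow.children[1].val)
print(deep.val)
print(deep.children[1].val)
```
12
73
12
20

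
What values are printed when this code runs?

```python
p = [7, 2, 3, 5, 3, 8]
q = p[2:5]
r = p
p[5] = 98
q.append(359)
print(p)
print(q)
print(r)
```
[7, 2, 3, 5, 3, 98]
[3, 5, 3, 359]
[7, 2, 3, 5, 3, 98]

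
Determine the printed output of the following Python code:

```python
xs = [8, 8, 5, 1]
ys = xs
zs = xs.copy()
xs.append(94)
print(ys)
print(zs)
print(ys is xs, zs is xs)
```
[8, 8, 5, 1, 94]
[8, 8, 5, 1]
True False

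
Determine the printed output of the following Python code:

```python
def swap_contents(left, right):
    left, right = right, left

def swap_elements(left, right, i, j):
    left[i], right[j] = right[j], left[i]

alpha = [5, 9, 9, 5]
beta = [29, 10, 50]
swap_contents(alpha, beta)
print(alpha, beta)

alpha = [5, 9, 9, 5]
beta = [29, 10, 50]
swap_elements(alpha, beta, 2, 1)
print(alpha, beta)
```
[5, 9, 9, 5] [29, 10, 50]
[5, 9, 10, 5] [29, 9, 50]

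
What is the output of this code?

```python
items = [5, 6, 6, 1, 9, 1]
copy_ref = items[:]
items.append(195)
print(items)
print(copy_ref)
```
[5, 6, 6, 1, 9, 1, 195]
[5, 6, 6, 1, 9, 1]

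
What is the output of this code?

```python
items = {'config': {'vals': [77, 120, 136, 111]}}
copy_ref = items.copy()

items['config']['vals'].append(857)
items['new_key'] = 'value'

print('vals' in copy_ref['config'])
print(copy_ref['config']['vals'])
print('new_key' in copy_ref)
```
True
[77, 120, 136, 111, 857]
False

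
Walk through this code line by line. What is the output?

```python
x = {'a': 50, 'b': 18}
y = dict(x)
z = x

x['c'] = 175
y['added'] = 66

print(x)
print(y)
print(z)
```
{'a': 50, 'b': 18, 'c': 175}
{'a': 50, 'b': 18, 'added': 66}
{'a': 50, 'b': 18, 'c': 175}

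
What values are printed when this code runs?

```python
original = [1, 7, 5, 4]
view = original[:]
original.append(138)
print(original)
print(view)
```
[1, 7, 5, 4, 138]
[1, 7, 5, 4]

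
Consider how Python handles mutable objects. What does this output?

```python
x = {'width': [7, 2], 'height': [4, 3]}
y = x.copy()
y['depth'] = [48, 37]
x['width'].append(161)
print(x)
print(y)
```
{'width': [7, 2, 161], 'height': [4, 3]}
{'width': [7, 2, 161], 'height': [4, 3], 'depth': [48, 37]}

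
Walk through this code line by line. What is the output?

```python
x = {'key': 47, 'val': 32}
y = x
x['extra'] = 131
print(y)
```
{'key': 47, 'val': 32, 'extra': 131}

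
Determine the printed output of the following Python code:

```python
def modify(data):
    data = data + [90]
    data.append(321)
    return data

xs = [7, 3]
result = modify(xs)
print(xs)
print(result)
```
[7, 3]
[7, 3, 90, 321]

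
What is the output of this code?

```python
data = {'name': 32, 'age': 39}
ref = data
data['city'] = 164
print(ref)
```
{'name': 32, 'age': 39, 'city': 164}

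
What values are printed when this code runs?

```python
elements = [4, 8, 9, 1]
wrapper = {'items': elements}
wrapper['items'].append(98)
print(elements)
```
[4, 8, 9, 1, 98]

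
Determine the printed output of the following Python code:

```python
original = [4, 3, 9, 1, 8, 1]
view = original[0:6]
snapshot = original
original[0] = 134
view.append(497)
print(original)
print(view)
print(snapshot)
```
[134, 3, 9, 1, 8, 1]
[4, 3, 9, 1, 8, 1, 497]
[134, 3, 9, 1, 8, 1]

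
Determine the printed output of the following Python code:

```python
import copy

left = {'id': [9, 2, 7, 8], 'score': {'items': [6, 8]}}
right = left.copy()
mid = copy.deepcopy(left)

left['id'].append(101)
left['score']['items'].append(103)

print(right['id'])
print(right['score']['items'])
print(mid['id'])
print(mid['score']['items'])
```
[9, 2, 7, 8, 101]
[6, 8, 103]
[9, 2, 7, 8]
[6, 8]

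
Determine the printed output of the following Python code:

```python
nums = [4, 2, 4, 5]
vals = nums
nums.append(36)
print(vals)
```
[4, 2, 4, 5, 36]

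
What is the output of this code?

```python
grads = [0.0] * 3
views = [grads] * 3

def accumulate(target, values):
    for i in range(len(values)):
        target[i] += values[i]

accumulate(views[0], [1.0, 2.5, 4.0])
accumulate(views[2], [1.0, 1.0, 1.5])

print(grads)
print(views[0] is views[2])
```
[2.0, 3.5, 5.5]
True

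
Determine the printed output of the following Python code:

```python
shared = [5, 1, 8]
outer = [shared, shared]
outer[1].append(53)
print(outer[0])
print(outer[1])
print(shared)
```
[5, 1, 8, 53]
[5, 1, 8, 53]
[5, 1, 8, 53]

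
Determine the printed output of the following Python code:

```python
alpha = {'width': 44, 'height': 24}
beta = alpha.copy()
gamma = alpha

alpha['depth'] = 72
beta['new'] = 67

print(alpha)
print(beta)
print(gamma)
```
{'width': 44, 'height': 24, 'depth': 72}
{'width': 44, 'height': 24, 'new': 67}
{'width': 44, 'height': 24, 'depth': 72}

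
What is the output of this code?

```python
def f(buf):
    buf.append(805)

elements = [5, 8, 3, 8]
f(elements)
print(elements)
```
[5, 8, 3, 8, 805]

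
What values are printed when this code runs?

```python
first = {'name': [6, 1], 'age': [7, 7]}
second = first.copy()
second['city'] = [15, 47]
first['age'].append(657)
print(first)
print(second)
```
{'name': [6, 1], 'age': [7, 7, 657]}
{'name': [6, 1], 'age': [7, 7, 657], 'city': [15, 47]}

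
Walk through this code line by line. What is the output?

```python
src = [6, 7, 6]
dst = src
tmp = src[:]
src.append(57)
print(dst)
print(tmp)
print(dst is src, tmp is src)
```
[6, 7, 6, 57]
[6, 7, 6]
True False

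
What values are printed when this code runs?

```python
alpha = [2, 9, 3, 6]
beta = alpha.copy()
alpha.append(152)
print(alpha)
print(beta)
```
[2, 9, 3, 6, 152]
[2, 9, 3, 6]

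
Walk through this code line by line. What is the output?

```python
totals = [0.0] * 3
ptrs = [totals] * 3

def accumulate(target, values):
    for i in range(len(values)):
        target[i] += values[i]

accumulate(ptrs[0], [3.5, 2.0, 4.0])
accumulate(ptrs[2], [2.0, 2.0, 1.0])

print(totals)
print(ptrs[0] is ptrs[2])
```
[5.5, 4.0, 5.0]
True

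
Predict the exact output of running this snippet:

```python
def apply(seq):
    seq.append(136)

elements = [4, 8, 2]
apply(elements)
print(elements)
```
[4, 8, 2, 136]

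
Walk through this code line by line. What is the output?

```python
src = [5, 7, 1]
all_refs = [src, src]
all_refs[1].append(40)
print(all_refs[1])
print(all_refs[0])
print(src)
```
[5, 7, 1, 40]
[5, 7, 1, 40]
[5, 7, 1, 40]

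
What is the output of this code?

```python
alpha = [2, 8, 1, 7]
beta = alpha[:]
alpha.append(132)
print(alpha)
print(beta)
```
[2, 8, 1, 7, 132]
[2, 8, 1, 7]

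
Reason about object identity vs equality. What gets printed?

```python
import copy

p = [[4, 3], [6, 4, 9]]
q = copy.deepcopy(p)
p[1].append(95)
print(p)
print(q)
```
[[4, 3], [6, 4, 9, 95]]
[[4, 3], [6, 4, 9]]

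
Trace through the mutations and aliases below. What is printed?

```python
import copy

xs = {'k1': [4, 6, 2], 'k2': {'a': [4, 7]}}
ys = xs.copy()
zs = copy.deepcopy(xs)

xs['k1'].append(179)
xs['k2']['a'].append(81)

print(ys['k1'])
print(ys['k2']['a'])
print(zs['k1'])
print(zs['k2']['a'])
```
[4, 6, 2, 179]
[4, 7, 81]
[4, 6, 2]
[4, 7]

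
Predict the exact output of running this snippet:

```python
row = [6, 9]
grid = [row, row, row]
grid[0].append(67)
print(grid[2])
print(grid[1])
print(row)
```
[6, 9, 67]
[6, 9, 67]
[6, 9, 67]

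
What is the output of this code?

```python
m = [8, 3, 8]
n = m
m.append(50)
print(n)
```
[8, 3, 8, 50]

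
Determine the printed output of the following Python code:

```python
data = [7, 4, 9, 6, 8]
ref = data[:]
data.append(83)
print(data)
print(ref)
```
[7, 4, 9, 6, 8, 83]
[7, 4, 9, 6, 8]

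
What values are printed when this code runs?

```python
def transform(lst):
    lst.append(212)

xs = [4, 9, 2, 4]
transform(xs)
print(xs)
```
[4, 9, 2, 4, 212]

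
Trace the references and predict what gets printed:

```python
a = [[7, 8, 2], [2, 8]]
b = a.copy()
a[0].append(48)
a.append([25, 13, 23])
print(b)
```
[[7, 8, 2, 48], [2, 8]]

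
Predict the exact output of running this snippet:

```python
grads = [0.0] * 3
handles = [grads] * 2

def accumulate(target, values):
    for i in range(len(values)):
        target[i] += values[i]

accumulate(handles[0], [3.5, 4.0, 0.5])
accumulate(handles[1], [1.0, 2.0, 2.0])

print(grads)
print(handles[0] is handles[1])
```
[4.5, 6.0, 2.5]
True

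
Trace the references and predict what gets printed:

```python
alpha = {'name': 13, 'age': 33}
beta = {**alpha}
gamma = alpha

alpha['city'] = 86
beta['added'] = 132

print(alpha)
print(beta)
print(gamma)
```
{'name': 13, 'age': 33, 'city': 86}
{'name': 13, 'age': 33, 'added': 132}
{'name': 13, 'age': 33, 'city': 86}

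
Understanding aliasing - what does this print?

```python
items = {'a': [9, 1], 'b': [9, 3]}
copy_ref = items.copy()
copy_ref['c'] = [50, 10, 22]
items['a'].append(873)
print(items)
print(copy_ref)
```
{'a': [9, 1, 873], 'b': [9, 3]}
{'a': [9, 1, 873], 'b': [9, 3], 'c': [50, 10, 22]}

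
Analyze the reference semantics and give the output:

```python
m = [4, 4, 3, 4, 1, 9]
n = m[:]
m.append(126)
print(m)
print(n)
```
[4, 4, 3, 4, 1, 9, 126]
[4, 4, 3, 4, 1, 9]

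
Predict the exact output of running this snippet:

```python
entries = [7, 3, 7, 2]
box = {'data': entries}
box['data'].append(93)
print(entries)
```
[7, 3, 7, 2, 93]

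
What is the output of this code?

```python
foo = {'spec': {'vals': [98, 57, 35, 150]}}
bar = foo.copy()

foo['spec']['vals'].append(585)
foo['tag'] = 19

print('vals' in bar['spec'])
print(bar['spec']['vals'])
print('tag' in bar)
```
True
[98, 57, 35, 150, 585]
False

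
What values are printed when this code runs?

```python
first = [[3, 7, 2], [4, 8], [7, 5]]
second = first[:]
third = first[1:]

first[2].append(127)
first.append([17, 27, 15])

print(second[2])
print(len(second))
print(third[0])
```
[7, 5, 127]
3
[4, 8]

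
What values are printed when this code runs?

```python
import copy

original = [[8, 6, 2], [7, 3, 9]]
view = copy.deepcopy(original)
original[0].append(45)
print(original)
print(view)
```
[[8, 6, 2, 45], [7, 3, 9]]
[[8, 6, 2], [7, 3, 9]]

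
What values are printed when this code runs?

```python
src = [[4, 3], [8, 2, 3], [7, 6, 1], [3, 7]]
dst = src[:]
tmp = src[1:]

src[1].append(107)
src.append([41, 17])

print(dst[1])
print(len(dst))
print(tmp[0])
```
[8, 2, 3, 107]
4
[8, 2, 3, 107]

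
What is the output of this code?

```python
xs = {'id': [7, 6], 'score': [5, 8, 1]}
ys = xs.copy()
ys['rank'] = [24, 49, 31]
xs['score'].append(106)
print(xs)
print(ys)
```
{'id': [7, 6], 'score': [5, 8, 1, 106]}
{'id': [7, 6], 'score': [5, 8, 1, 106], 'rank': [24, 49, 31]}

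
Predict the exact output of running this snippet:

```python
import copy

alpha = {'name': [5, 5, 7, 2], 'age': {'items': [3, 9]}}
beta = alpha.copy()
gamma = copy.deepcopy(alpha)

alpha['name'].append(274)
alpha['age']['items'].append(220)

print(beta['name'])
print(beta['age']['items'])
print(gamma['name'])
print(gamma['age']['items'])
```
[5, 5, 7, 2, 274]
[3, 9, 220]
[5, 5, 7, 2]
[3, 9]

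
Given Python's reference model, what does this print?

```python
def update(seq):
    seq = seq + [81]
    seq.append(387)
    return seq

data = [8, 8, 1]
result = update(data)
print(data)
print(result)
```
[8, 8, 1]
[8, 8, 1, 81, 387]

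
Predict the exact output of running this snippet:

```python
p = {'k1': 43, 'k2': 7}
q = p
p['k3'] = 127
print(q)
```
{'k1': 43, 'k2': 7, 'k3': 127}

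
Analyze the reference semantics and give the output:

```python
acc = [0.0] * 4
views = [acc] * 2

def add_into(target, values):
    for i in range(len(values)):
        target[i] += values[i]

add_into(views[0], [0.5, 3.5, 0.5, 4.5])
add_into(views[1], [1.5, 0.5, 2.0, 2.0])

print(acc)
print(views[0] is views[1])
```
[2.0, 4.0, 2.5, 6.5]
True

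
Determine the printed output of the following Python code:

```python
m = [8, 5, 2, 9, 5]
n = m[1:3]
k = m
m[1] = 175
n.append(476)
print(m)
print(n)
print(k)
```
[8, 175, 2, 9, 5]
[5, 2, 476]
[8, 175, 2, 9, 5]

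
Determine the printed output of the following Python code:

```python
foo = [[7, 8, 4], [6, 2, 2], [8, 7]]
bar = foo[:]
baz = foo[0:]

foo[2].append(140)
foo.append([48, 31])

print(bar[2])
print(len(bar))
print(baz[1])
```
[8, 7, 140]
3
[6, 2, 2]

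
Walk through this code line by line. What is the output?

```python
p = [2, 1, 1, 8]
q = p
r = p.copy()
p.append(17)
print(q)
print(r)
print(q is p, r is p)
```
[2, 1, 1, 8, 17]
[2, 1, 1, 8]
True False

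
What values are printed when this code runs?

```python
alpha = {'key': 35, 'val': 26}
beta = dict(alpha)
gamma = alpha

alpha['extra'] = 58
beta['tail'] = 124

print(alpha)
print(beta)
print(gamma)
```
{'key': 35, 'val': 26, 'extra': 58}
{'key': 35, 'val': 26, 'tail': 124}
{'key': 35, 'val': 26, 'extra': 58}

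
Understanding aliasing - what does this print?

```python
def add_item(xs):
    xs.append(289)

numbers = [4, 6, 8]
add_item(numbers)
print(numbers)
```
[4, 6, 8, 289]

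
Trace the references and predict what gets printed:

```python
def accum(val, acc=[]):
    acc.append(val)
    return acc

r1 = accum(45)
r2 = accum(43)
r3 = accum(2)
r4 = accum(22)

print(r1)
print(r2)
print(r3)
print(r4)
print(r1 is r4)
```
[45, 43, 2, 22]
[45, 43, 2, 22]
[45, 43, 2, 22]
[45, 43, 2, 22]
True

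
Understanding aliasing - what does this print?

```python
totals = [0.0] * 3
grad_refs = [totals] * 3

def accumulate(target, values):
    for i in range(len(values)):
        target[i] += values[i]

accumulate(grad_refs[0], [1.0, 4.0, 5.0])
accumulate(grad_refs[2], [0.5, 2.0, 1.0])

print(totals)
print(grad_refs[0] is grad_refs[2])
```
[1.5, 6.0, 6.0]
True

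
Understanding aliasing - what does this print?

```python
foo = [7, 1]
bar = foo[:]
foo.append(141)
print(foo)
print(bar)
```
[7, 1, 141]
[7, 1]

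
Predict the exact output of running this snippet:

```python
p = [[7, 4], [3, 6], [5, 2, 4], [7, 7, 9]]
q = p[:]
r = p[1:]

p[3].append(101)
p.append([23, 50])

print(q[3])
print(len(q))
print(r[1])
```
[7, 7, 9, 101]
4
[5, 2, 4]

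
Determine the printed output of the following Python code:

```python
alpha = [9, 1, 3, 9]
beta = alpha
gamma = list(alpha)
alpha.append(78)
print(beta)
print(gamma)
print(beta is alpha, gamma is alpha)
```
[9, 1, 3, 9, 78]
[9, 1, 3, 9]
True False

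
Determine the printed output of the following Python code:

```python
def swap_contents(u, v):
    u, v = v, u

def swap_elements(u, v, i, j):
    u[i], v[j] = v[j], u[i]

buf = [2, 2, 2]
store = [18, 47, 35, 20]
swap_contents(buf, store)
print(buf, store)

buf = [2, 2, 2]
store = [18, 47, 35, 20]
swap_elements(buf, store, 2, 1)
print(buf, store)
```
[2, 2, 2] [18, 47, 35, 20]
[2, 2, 47] [18, 2, 35, 20]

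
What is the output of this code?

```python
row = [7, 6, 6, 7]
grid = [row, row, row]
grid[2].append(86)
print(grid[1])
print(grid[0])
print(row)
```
[7, 6, 6, 7, 86]
[7, 6, 6, 7, 86]
[7, 6, 6, 7, 86]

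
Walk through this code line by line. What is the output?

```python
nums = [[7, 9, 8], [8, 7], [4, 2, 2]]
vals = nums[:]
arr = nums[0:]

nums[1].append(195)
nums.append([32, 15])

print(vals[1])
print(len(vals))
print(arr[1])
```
[8, 7, 195]
3
[8, 7, 195]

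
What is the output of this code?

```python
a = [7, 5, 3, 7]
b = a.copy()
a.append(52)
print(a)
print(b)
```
[7, 5, 3, 7, 52]
[7, 5, 3, 7]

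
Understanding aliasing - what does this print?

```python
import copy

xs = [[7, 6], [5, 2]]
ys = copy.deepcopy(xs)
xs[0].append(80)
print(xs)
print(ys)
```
[[7, 6, 80], [5, 2]]
[[7, 6], [5, 2]]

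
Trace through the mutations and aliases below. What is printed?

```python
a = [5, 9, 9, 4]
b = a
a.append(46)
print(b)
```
[5, 9, 9, 4, 46]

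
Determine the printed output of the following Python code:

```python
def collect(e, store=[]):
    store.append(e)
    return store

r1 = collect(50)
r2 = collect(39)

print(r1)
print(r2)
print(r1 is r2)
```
[50, 39]
[50, 39]
True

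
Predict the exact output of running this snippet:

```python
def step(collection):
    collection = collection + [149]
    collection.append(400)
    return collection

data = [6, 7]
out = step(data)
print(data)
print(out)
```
[6, 7]
[6, 7, 149, 400]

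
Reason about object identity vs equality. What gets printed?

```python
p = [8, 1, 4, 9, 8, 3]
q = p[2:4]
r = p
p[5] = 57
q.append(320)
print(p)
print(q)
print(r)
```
[8, 1, 4, 9, 8, 57]
[4, 9, 320]
[8, 1, 4, 9, 8, 57]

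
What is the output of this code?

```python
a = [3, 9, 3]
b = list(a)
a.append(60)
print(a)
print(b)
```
[3, 9, 3, 60]
[3, 9, 3]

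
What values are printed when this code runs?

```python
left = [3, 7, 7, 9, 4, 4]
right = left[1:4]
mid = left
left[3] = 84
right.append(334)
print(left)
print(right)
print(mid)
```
[3, 7, 7, 84, 4, 4]
[7, 7, 9, 334]
[3, 7, 7, 84, 4, 4]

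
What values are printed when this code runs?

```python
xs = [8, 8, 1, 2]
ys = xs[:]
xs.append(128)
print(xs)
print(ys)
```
[8, 8, 1, 2, 128]
[8, 8, 1, 2]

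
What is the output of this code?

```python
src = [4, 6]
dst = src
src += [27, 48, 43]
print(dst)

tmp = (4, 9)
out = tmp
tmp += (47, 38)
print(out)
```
[4, 6, 27, 48, 43]
(4, 9)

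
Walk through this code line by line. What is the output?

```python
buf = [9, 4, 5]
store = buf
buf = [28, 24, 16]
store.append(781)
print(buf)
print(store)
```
[28, 24, 16]
[9, 4, 5, 781]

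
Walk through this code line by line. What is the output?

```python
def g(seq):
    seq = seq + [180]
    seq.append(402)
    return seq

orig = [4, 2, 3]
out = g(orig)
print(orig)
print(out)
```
[4, 2, 3]
[4, 2, 3, 180, 402]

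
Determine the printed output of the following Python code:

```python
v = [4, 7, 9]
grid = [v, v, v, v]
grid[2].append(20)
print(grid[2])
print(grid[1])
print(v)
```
[4, 7, 9, 20]
[4, 7, 9, 20]
[4, 7, 9, 20]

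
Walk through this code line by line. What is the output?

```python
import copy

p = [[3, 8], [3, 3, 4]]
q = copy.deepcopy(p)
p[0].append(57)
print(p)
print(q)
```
[[3, 8, 57], [3, 3, 4]]
[[3, 8], [3, 3, 4]]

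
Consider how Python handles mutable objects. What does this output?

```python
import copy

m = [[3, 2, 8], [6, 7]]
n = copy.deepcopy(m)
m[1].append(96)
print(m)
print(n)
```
[[3, 2, 8], [6, 7, 96]]
[[3, 2, 8], [6, 7]]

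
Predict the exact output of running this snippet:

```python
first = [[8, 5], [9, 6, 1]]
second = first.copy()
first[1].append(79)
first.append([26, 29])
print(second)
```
[[8, 5], [9, 6, 1, 79]]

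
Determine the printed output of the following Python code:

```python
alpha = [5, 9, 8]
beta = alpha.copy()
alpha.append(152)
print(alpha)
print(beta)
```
[5, 9, 8, 152]
[5, 9, 8]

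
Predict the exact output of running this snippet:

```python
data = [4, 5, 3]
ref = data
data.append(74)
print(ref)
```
[4, 5, 3, 74]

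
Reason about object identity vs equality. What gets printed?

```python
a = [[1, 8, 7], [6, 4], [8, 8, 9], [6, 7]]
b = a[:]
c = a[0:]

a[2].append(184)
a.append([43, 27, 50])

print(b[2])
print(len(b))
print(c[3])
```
[8, 8, 9, 184]
4
[6, 7]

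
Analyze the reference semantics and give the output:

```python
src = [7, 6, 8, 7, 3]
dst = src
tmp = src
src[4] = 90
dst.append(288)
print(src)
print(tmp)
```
[7, 6, 8, 7, 90, 288]
[7, 6, 8, 7, 90, 288]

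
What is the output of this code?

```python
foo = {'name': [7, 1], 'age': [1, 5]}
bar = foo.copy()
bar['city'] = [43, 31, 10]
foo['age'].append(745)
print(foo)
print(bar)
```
{'name': [7, 1], 'age': [1, 5, 745]}
{'name': [7, 1], 'age': [1, 5, 745], 'city': [43, 31, 10]}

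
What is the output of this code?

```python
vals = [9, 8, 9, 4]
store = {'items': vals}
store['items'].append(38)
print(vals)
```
[9, 8, 9, 4, 38]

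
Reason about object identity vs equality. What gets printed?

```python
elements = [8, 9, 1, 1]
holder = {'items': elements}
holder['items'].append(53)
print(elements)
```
[8, 9, 1, 1, 53]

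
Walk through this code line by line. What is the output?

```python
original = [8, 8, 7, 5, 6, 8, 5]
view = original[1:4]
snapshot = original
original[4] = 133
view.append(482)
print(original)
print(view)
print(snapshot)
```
[8, 8, 7, 5, 133, 8, 5]
[8, 7, 5, 482]
[8, 8, 7, 5, 133, 8, 5]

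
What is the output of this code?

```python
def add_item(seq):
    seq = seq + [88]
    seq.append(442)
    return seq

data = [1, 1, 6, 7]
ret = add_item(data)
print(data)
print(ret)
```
[1, 1, 6, 7]
[1, 1, 6, 7, 88, 442]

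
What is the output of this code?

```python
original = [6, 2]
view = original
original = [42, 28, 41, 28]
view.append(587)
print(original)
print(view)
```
[42, 28, 41, 28]
[6, 2, 587]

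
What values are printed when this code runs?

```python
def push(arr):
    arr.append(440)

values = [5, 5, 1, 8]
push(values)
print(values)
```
[5, 5, 1, 8, 440]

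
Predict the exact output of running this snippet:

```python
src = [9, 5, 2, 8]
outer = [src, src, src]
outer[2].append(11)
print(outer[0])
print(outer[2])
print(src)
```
[9, 5, 2, 8, 11]
[9, 5, 2, 8, 11]
[9, 5, 2, 8, 11]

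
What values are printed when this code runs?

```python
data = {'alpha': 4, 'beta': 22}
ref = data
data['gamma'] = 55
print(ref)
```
{'alpha': 4, 'beta': 22, 'gamma': 55}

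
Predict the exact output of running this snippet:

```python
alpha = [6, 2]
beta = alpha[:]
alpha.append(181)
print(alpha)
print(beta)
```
[6, 2, 181]
[6, 2]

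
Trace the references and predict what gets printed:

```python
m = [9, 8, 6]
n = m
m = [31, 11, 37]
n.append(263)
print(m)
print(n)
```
[31, 11, 37]
[9, 8, 6, 263]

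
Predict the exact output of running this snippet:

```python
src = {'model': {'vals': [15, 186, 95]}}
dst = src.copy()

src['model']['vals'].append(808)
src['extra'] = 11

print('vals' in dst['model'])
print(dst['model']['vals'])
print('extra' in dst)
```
True
[15, 186, 95, 808]
False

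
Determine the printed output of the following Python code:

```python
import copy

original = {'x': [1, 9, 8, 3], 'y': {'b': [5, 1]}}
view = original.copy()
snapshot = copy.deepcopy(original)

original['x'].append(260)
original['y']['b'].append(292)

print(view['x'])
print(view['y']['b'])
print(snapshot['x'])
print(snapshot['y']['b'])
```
[1, 9, 8, 3, 260]
[5, 1, 292]
[1, 9, 8, 3]
[5, 1]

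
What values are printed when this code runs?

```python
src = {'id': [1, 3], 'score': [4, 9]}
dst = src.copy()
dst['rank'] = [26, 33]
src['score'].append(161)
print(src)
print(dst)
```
{'id': [1, 3], 'score': [4, 9, 161]}
{'id': [1, 3], 'score': [4, 9, 161], 'rank': [26, 33]}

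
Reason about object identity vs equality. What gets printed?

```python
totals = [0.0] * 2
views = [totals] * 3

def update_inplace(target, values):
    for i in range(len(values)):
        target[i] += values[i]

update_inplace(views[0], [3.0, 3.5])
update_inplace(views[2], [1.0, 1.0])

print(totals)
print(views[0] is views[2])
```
[4.0, 4.5]
True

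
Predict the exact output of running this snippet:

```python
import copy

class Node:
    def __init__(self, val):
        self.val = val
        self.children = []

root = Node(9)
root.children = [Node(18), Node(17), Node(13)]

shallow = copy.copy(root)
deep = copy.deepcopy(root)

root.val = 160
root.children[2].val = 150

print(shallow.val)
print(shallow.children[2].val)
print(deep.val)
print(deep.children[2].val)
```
9
150
9
13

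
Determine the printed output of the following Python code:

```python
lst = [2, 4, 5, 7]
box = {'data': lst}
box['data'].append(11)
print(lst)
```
[2, 4, 5, 7, 11]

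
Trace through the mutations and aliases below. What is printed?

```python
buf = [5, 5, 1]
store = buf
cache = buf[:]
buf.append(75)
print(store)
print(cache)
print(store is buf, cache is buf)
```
[5, 5, 1, 75]
[5, 5, 1]
True False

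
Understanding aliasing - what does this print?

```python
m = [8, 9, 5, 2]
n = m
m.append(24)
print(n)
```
[8, 9, 5, 2, 24]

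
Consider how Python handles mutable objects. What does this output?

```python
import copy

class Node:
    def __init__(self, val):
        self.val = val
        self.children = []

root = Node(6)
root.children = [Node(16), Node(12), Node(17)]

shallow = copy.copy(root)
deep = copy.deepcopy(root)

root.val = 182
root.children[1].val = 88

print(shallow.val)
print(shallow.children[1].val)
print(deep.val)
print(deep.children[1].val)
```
6
88
6
12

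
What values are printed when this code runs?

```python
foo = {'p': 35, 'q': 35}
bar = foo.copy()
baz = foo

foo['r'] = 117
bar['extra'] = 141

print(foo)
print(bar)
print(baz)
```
{'p': 35, 'q': 35, 'r': 117}
{'p': 35, 'q': 35, 'extra': 141}
{'p': 35, 'q': 35, 'r': 117}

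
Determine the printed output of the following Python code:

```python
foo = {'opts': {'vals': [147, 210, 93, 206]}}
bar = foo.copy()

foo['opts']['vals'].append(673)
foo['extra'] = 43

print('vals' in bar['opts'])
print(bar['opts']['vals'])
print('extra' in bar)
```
True
[147, 210, 93, 206, 673]
False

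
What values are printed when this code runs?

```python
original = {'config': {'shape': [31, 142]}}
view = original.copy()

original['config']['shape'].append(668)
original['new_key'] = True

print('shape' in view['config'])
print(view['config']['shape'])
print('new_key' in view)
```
True
[31, 142, 668]
False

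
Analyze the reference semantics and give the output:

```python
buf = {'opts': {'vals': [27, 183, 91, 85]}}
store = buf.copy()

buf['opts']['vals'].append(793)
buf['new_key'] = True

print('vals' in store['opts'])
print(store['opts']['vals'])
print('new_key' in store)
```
True
[27, 183, 91, 85, 793]
False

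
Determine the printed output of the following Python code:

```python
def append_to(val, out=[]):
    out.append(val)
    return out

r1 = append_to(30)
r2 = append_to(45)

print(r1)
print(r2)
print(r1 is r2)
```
[30, 45]
[30, 45]
True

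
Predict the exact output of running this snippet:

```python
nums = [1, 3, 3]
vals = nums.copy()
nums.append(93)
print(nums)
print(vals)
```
[1, 3, 3, 93]
[1, 3, 3]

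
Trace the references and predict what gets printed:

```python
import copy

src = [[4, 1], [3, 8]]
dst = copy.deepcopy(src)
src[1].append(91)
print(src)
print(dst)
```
[[4, 1], [3, 8, 91]]
[[4, 1], [3, 8]]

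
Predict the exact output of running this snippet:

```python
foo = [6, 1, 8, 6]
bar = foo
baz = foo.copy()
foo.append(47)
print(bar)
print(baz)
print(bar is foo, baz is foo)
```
[6, 1, 8, 6, 47]
[6, 1, 8, 6]
True False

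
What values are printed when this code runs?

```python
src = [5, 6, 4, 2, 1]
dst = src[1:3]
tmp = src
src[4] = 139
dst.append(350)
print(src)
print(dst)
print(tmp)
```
[5, 6, 4, 2, 139]
[6, 4, 350]
[5, 6, 4, 2, 139]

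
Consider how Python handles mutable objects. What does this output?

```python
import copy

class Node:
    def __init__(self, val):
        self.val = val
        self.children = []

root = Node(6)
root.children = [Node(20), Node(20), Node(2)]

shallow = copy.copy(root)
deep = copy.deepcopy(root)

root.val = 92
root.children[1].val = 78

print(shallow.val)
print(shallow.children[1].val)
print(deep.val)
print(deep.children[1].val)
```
6
78
6
20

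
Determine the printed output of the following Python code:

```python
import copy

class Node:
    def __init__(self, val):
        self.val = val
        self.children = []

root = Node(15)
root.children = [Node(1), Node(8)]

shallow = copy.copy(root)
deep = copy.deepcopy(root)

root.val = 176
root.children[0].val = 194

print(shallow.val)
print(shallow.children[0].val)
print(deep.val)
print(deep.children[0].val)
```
15
194
15
1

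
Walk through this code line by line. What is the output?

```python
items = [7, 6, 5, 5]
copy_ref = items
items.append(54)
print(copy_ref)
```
[7, 6, 5, 5, 54]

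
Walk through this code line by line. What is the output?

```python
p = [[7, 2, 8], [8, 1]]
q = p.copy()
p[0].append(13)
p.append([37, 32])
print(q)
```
[[7, 2, 8, 13], [8, 1]]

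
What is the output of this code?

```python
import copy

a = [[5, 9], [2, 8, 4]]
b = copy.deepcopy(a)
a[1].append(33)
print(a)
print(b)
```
[[5, 9], [2, 8, 4, 33]]
[[5, 9], [2, 8, 4]]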